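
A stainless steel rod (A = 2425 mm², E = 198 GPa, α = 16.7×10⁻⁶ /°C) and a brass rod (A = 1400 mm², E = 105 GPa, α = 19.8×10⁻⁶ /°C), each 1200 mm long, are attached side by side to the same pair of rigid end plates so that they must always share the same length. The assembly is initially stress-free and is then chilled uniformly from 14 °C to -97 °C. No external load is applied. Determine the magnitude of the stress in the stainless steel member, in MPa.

Both members must finish at the same length. With the larger α, the brass tends to over-contract; the plates restrain it, putting the brass in tension and the stainless steel in compression. With no external load the two internal forces are equal and opposite, magnitude P.
Compatibility of the two members (thermal + elastic change equal): (α₁ − α₂)ΔT = P·[1/(A₁E₁) + 1/(A₂E₂)].
|α₁ − α₂|·ΔT = 3.1×10⁻⁶ × 111 = 0.0003441.
1/(A₁E₁) + 1/(A₂E₂) = 1/(2425×198×10³) + 1/(1400×105×10³) = 8.885×10⁻⁹ N⁻¹.
So P = 0.0003441 / 8.885×10⁻⁹ = 38.73 kN.
σ_{stainless steel} = P/A₁ = 38730/2425 = 15.97 MPa, compressive.

σ ≈ 16 MPa (compressive)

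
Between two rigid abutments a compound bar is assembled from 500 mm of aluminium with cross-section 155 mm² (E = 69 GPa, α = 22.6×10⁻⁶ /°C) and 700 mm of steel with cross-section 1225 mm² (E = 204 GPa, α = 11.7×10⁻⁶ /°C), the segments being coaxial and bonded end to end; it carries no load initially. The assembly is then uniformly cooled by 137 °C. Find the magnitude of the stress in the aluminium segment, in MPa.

With the walls removed the bar would change length by δ_free = Σ αᵢΔT Lᵢ = 22.6×10⁻⁶×137×500 + 11.7×10⁻⁶×137×700 = 2.67 mm.
Since the ends are fixed, an axial force P builds up, equal in every segment, with P · Σ Lᵢ/(AᵢEᵢ) = δ_free.
Σ Lᵢ/(AᵢEᵢ) = 500/(155×69×10³) + 700/(1225×204×10³) = 4.955×10⁻⁵ mm/N.
Hence P = δ_free / Σ(L/AE) = 2.67/4.955×10⁻⁵ = 53.89 kN (tensile).
σ_{aluminium} = P / A = 53890 / 155 = 347.6 MPa.

σ ≈ 348 MPa (tensile)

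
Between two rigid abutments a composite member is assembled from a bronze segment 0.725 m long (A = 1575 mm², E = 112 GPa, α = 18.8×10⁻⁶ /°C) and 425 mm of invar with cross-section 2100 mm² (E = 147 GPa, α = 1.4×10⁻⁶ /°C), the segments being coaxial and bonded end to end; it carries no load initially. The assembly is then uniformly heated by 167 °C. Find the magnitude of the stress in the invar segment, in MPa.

σ ≈ 206 MPa (compressive)

With the walls removed the bar would change length by δ_free = Σ αᵢΔT Lᵢ = 18.8×10⁻⁶×167×725 + 1.4×10⁻⁶×167×425 = 2.376 mm.
The rigid supports impose zero overall length change; the single axial force P common to all segments must satisfy P Σ Lᵢ/(AᵢEᵢ) = δ_free.
Σ Lᵢ/(AᵢEᵢ) = 725/(1575×112×10³) + 425/(2100×147×10³) = 5.487×10⁻⁶ mm/N.
Hence P = δ_free / Σ(L/AE) = 2.376/5.487×10⁻⁶ = 433 kN (compressive).
σ_{invar} = P / A = 433000 / 2100 = 206.2 MPa.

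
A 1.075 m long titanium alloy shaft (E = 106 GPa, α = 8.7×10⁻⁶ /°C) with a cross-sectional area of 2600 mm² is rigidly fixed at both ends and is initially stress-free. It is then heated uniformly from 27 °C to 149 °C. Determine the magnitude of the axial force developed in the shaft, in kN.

With zero net strain, σ = E·αΔT = 106 GPa × 8.7×10⁻⁶ × 122 = 112.5 MPa.
P = AEαΔT = 2600 × 106×10³ × 8.7×10⁻⁶ × 122 = 292.5 kN (compressive).

P ≈ 293 kN (compressive)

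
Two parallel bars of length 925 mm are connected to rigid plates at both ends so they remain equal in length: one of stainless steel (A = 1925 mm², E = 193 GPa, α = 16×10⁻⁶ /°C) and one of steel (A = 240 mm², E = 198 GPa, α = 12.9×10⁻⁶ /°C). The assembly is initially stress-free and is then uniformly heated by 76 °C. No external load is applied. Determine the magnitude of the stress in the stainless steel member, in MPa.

Equilibrium of a rigid end plate with no external load gives equal and opposite internal forces ±P in the two members. Since α_{stainless steel} > α_{steel}, heating drives the stainless steel into compression and the steel into tension.
Compatibility of the two members (thermal + elastic change equal): (α₁ − α₂)ΔT = P·[1/(A₁E₁) + 1/(A₂E₂)].
|α₁ − α₂|·ΔT = 3.1×10⁻⁶ × 76 = 0.0002356.
1/(A₁E₁) + 1/(A₂E₂) = 1/(1925×193×10³) + 1/(240×198×10³) = 2.374×10⁻⁸ N⁻¹.
P = 0.0002356 / 2.374×10⁻⁸ = 9926 N = 9.926 kN.
σ_{stainless steel} = P/A₁ = 9926/1925 = 5.156 MPa, compressive.

σ ≈ 5.16 MPa (compressive)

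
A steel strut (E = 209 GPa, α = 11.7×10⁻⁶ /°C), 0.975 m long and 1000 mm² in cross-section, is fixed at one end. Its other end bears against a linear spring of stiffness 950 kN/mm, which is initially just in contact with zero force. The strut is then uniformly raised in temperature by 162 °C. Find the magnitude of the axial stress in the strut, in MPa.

σ ≈ 323 MPa (compressive)

Free thermal expansion: δ_free = αΔT L = 11.7×10⁻⁶ × 162 × 975 = 1.848 mm.
With a force P in the spring, the elastic change of the strut is PL/(AE) and that of the spring is P/k; compatibility requires their sum to equal δ_free.
P [ L/(AE) + 1/k ] = δ_free → P [ 975/(1000×209×10³) + 1/(950×10³) ] = 1.848.
P = 1.848 / 5.718×10⁻⁶ = 323200 N.
σ = P/A = 323200/1000 = 323.2 MPa.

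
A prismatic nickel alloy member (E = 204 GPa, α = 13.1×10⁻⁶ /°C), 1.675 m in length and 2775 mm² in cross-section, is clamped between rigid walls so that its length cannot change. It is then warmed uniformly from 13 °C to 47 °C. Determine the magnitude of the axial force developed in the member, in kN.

P ≈ 252 kN (compressive)

Full restraint means ε = 0, so the stress is σ = EαΔT = 204×10³ × 13.1×10⁻⁶ × 34 = 90.86 MPa.
Axial force P = σA = 90.86 × 2775 = 252100 N = 252.1 kN, compressive.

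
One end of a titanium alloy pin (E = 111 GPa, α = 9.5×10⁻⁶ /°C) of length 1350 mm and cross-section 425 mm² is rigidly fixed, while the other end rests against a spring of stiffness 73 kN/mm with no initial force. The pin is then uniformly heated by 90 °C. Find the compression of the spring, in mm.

δ ≈ 0.374 mm

Free thermal expansion: δ_free = αΔT L = 9.5×10⁻⁶ × 90 × 1350 = 1.154 mm.
Let P be the compressive force at the spring. The pin shortens elastically by PL/(AE) and the spring compresses by P/k; together these equal δ_free.
P [ L/(AE) + 1/k ] = δ_free → P [ 1350/(425×111×10³) + 1/(73×10³) ] = 1.154.
P = 1.154 / 4.232×10⁻⁵ = 27280 N.
Spring compression = P/k = 27280/(73×10³) = 0.3737 mm.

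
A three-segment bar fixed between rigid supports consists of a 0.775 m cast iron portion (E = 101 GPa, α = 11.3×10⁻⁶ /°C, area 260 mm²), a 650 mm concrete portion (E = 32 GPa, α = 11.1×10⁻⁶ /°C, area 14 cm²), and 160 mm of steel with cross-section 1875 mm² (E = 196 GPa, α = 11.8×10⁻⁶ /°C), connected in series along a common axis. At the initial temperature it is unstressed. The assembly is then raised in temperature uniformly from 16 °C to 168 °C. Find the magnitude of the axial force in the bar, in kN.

P ≈ 61.1 kN (compressive)

Free thermal expansion of the whole bar: Σ αᵢΔT Lᵢ = 11.3×10⁻⁶×152×775 + 11.1×10⁻⁶×152×650 + 11.8×10⁻⁶×152×160 = 2.715 mm.
The walls prevent any net length change, so an axial force P (same in every segment) develops. Compatibility: P · Σ Lᵢ/(AᵢEᵢ) = δ_free.
Σ Lᵢ/(AᵢEᵢ) = 775/(260×101×10³) + 650/(1400×32×10³) + 160/(1875×196×10³) = 4.446×10⁻⁵ mm/N.
P = 2.715 / 4.446×10⁻⁵ = 61070 N = 61.07 kN, compressive.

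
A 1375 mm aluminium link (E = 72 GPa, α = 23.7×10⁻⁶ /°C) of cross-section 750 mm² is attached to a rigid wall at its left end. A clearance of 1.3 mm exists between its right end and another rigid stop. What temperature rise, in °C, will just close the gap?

Contact occurs when the free expansion equals the gap: αΔT L = 1.3 mm.
So ΔT = g/(αL) = 1.3/(23.7×10⁻⁶ × 1375) = 39.89 °C.

ΔT ≈ 39.9 °C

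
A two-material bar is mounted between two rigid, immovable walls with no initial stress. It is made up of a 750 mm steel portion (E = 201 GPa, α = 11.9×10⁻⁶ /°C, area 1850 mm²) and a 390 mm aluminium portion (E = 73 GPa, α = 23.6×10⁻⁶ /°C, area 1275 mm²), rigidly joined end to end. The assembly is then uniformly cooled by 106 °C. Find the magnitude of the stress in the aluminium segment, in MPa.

σ ≈ 243 MPa (tensile)

With the walls removed the bar would change length by δ_free = Σ αᵢΔT Lᵢ = 11.9×10⁻⁶×106×750 + 23.6×10⁻⁶×106×390 = 1.922 mm.
The rigid supports impose zero overall length change; the single axial force P common to all segments must satisfy P Σ Lᵢ/(AᵢEᵢ) = δ_free.
Σ Lᵢ/(AᵢEᵢ) = 750/(1850×201×10³) + 390/(1275×73×10³) = 6.207×10⁻⁶ mm/N.
P = 1.922 / 6.207×10⁻⁶ = 309600 N = 309.6 kN, tensile.
σ_{aluminium} = P / A = 309600 / 1275 = 242.8 MPa.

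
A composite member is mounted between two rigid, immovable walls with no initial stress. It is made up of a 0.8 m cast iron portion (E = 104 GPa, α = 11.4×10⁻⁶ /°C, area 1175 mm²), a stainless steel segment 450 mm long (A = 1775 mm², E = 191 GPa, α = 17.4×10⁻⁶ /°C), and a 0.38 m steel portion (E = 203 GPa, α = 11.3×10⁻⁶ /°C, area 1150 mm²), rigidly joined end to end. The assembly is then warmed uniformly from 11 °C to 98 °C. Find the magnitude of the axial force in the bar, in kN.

P ≈ 195 kN (compressive)

Free thermal expansion of the whole bar: Σ αᵢΔT Lᵢ = 11.4×10⁻⁶×87×800 + 17.4×10⁻⁶×87×450 + 11.3×10⁻⁶×87×380 = 1.848 mm.
The rigid supports impose zero overall length change; the single axial force P common to all segments must satisfy P Σ Lᵢ/(AᵢEᵢ) = δ_free.
The series flexibility is Σ Lᵢ/(AᵢEᵢ) = 800/(1175×104×10³) + 450/(1775×191×10³) + 380/(1150×203×10³) = 9.502×10⁻⁶ mm/N.
P = 1.848 / 9.502×10⁻⁶ = 194500 N = 194.5 kN, compressive.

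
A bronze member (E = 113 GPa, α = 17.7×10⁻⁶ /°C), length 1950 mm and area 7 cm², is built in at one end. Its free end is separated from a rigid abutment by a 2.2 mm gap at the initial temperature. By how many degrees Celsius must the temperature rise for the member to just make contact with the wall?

ΔT ≈ 63.7 °C

The gap closes when αΔT L = 2.2 mm, since the member is still unstressed at that instant.
So ΔT = g/(αL) = 2.2/(17.7×10⁻⁶ × 1950) = 63.74 °C.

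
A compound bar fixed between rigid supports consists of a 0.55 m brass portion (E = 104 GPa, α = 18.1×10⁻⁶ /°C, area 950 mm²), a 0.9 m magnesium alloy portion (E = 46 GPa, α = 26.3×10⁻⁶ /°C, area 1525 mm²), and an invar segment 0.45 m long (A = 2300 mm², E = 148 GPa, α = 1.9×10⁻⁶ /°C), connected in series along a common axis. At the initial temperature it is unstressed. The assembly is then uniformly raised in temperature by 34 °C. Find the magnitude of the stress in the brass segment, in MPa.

σ ≈ 62.6 MPa (compressive)

Free thermal expansion of the whole bar: Σ αᵢΔT Lᵢ = 18.1×10⁻⁶×34×550 + 26.3×10⁻⁶×34×900 + 1.9×10⁻⁶×34×450 = 1.172 mm.
The rigid supports impose zero overall length change; the single axial force P common to all segments must satisfy P Σ Lᵢ/(AᵢEᵢ) = δ_free.
Σ Lᵢ/(AᵢEᵢ) = 550/(950×104×10³) + 900/(1525×46×10³) + 450/(2300×148×10³) = 1.972×10⁻⁵ mm/N.
Hence P = δ_free / Σ(L/AE) = 1.172/1.972×10⁻⁵ = 59.45 kN (compressive).
σ_{brass} = P / A = 59450 / 950 = 62.58 MPa.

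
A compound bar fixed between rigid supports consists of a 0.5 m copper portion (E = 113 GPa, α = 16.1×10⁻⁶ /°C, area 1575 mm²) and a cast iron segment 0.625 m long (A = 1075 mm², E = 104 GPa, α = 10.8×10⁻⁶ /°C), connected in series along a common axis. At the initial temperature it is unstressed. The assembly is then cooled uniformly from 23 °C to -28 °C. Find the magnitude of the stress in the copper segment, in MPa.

σ ≈ 57.1 MPa (tensile)

If the supports were absent, the total length change would be Σ αᵢΔT Lᵢ = 16.1×10⁻⁶×51×500 + 10.8×10⁻⁶×51×625 = 0.7548 mm.
The walls prevent any net length change, so an axial force P (same in every segment) develops. Compatibility: P · Σ Lᵢ/(AᵢEᵢ) = δ_free.
Σ Lᵢ/(AᵢEᵢ) = 500/(1575×113×10³) + 625/(1075×104×10³) = 8.4×10⁻⁶ mm/N.
P = 0.7548 / 8.4×10⁻⁶ = 89860 N = 89.86 kN, tensile.
σ_{copper} = P / A = 89860 / 1575 = 57.05 MPa.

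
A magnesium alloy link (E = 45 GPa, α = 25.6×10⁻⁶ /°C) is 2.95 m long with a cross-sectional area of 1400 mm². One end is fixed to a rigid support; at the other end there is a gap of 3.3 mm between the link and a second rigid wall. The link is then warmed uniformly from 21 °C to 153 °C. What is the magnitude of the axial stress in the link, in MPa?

σ ≈ 102 MPa (compressive)

Free thermal elongation = αΔT L = 25.6×10⁻⁶ × 132 × 2950 = 9.969 mm.
After closing the 3.3 mm clearance, 9.969 − 3.3 = 6.669 mm of expansion remains to be suppressed by the wall.
That suppressed elongation corresponds to σ = E·Δ/L = 45×10³ × 6.669/2950 = 101.7 MPa.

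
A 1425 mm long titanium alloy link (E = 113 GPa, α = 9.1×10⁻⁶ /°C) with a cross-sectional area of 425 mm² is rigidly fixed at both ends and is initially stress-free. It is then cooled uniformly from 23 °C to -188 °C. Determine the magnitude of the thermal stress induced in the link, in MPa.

With length fixed, the mechanical strain must cancel the thermal strain αΔT = 9.1×10⁻⁶ × 211 = 1920.1×10⁻⁶.
The stress required to suppress this strain is σ = Eε = 113×10³ × 1920.1×10⁻⁶ = 217 MPa, tensile since the link is trying to contract.

σ ≈ 217 MPa (tensile)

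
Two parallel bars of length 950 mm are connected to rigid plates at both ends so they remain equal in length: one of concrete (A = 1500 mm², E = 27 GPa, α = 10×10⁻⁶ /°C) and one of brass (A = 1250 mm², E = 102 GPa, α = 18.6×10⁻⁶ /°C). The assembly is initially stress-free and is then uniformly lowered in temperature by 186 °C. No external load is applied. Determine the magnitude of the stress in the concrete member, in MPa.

Both members must finish at the same length. With the larger α, the brass tends to over-contract; the plates restrain it, putting the brass in tension and the concrete in compression. With no external load the two internal forces are equal and opposite, magnitude P.
Compatibility of the two members (thermal + elastic change equal): (α₁ − α₂)ΔT = P·[1/(A₁E₁) + 1/(A₂E₂)].
|α₁ − α₂|·ΔT = 8.6×10⁻⁶ × 186 = 0.0016.
1/(A₁E₁) + 1/(A₂E₂) = 1/(1500×27×10³) + 1/(1250×102×10³) = 3.253×10⁻⁸ N⁻¹.
P = 0.0016 / 3.253×10⁻⁸ = 49170 N = 49.17 kN.
σ_{concrete} = P/A₁ = 49170/1500 = 32.78 MPa, compressive.

σ ≈ 32.8 MPa (compressive)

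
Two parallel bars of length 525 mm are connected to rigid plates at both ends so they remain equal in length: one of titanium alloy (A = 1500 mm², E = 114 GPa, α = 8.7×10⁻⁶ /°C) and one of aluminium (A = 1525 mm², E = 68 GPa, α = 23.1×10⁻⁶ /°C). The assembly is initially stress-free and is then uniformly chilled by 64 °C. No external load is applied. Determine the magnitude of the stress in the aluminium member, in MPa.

The aluminium has the larger α, so on cooling it would change length more than the titanium alloy if both were free. The rigid plates force a common final length, so the aluminium is put into tension and the titanium alloy into compression, with equal and opposite forces P (no external load).
Setting the final lengths equal and cancelling L: (α₁ − α₂)ΔT = P/(A₁E₁) + P/(A₂E₂).
|α₁ − α₂|·ΔT = 14.4×10⁻⁶ × 64 = 0.0009216.
1/(A₁E₁) + 1/(A₂E₂) = 1/(1500×114×10³) + 1/(1525×68×10³) = 1.549×10⁻⁸ N⁻¹.
P = 0.0009216 / 1.549×10⁻⁸ = 59490 N = 59.49 kN.
σ_{aluminium} = P/A₂ = 59490/1525 = 39.01 MPa, tensile.

σ ≈ 39 MPa (tensile)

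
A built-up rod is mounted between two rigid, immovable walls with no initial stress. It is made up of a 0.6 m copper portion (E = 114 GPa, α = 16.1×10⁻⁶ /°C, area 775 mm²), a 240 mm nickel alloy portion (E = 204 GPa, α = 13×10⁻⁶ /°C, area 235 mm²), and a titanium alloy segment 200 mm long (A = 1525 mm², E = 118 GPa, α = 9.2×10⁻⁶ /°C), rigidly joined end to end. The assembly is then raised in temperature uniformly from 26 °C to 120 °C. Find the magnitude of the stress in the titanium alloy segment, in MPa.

If the supports were absent, the total length change would be Σ αᵢΔT Lᵢ = 16.1×10⁻⁶×94×600 + 13×10⁻⁶×94×240 + 9.2×10⁻⁶×94×200 = 1.374 mm.
The walls prevent any net length change, so an axial force P (same in every segment) develops. Compatibility: P · Σ Lᵢ/(AᵢEᵢ) = δ_free.
Σ Lᵢ/(AᵢEᵢ) = 600/(775×114×10³) + 240/(235×204×10³) + 200/(1525×118×10³) = 1.291×10⁻⁵ mm/N.
P = 1.374 / 1.291×10⁻⁵ = 106500 N = 106.5 kN, compressive.
σ_{titanium alloy} = P / A = 106500 / 1525 = 69.81 MPa.

σ ≈ 69.8 MPa (compressive)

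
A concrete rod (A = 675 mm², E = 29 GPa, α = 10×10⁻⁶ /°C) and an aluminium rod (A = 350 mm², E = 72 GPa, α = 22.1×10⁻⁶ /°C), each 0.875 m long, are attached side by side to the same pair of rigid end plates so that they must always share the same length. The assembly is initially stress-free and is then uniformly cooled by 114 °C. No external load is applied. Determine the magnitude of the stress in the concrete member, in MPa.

σ ≈ 22.5 MPa (compressive)

The aluminium has the larger α, so on cooling it would change length more than the concrete if both were free. The rigid plates force a common final length, so the aluminium is put into tension and the concrete into compression, with equal and opposite forces P (no external load).
Compatibility of the two members (thermal + elastic change equal): (α₁ − α₂)ΔT = P·[1/(A₁E₁) + 1/(A₂E₂)].
|α₁ − α₂|·ΔT = 12.1×10⁻⁶ × 114 = 0.001379.
1/(A₁E₁) + 1/(A₂E₂) = 1/(675×29×10³) + 1/(350×72×10³) = 9.077×10⁻⁸ N⁻¹.
So P = 0.001379 / 9.077×10⁻⁸ = 15.2 kN.
σ_{concrete} = P/A₁ = 15200/675 = 22.51 MPa, compressive.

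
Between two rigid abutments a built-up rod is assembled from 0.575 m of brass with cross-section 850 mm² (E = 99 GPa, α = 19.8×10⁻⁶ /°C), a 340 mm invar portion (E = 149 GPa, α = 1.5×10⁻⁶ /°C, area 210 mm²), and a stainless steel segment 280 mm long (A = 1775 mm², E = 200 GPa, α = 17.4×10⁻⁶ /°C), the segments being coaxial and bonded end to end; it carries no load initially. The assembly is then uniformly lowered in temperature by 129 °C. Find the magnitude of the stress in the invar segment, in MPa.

Free thermal contraction of the whole bar: Σ αᵢΔT Lᵢ = 19.8×10⁻⁶×129×575 + 1.5×10⁻⁶×129×340 + 17.4×10⁻⁶×129×280 = 2.163 mm.
The walls prevent any net length change, so an axial force P (same in every segment) develops. Compatibility: P · Σ Lᵢ/(AᵢEᵢ) = δ_free.
The series flexibility is Σ Lᵢ/(AᵢEᵢ) = 575/(850×99×10³) + 340/(210×149×10³) + 280/(1775×200×10³) = 1.849×10⁻⁵ mm/N.
So P = 2.163 / 1.849×10⁻⁵ = 117 kN, tensile.
σ_{invar} = P / A = 117000 / 210 = 557.1 MPa.

σ ≈ 557 MPa (tensile)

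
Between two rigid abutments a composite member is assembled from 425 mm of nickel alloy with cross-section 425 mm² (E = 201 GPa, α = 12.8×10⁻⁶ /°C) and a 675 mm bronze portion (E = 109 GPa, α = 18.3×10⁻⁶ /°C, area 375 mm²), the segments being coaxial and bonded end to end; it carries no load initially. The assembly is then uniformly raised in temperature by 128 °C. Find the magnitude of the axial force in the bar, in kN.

With the walls removed the bar would change length by δ_free = Σ αᵢΔT Lᵢ = 12.8×10⁻⁶×128×425 + 18.3×10⁻⁶×128×675 = 2.277 mm.
The walls prevent any net length change, so an axial force P (same in every segment) develops. Compatibility: P · Σ Lᵢ/(AᵢEᵢ) = δ_free.
Σ Lᵢ/(AᵢEᵢ) = 425/(425×201×10³) + 675/(375×109×10³) = 2.149×10⁻⁵ mm/N.
So P = 2.277 / 2.149×10⁻⁵ = 106 kN, compressive.

P ≈ 106 kN (compressive)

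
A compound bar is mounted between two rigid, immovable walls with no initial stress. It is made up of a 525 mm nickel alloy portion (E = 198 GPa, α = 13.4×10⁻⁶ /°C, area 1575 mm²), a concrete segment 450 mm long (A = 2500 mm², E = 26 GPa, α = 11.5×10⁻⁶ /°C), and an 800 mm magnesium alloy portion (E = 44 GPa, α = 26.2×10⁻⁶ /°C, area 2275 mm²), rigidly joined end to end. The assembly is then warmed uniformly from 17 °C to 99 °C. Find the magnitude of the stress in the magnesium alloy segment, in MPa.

With the walls removed the bar would change length by δ_free = Σ αᵢΔT Lᵢ = 13.4×10⁻⁶×82×525 + 11.5×10⁻⁶×82×450 + 26.2×10⁻⁶×82×800 = 2.72 mm.
Since the ends are fixed, an axial force P builds up, equal in every segment, with P · Σ Lᵢ/(AᵢEᵢ) = δ_free.
Σ Lᵢ/(AᵢEᵢ) = 525/(1575×198×10³) + 450/(2500×26×10³) + 800/(2275×44×10³) = 1.66×10⁻⁵ mm/N.
Hence P = δ_free / Σ(L/AE) = 2.72/1.66×10⁻⁵ = 163.9 kN (compressive).
σ_{magnesium alloy} = P / A = 163900 / 2275 = 72.03 MPa.

σ ≈ 72 MPa (compressive)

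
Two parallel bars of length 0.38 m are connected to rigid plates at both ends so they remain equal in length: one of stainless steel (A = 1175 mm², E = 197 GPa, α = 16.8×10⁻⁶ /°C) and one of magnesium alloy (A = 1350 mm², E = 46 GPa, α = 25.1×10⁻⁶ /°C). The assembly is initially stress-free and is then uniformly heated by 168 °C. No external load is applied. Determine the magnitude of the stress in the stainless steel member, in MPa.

σ ≈ 58.1 MPa (tensile)

Equilibrium of a rigid end plate with no external load gives equal and opposite internal forces ±P in the two members. Since α_{magnesium alloy} > α_{stainless steel}, heating drives the magnesium alloy into compression and the stainless steel into tension.
Equating the net (thermal + elastic) strains gives |α₁ − α₂|·ΔT = P·[1/(A₁E₁) + 1/(A₂E₂)].
|α₁ − α₂|·ΔT = 8.3×10⁻⁶ × 168 = 0.001394.
1/(A₁E₁) + 1/(A₂E₂) = 1/(1175×197×10³) + 1/(1350×46×10³) = 2.042×10⁻⁸ N⁻¹.
P = 0.001394 / 2.042×10⁻⁸ = 68280 N = 68.28 kN.
σ_{stainless steel} = P/A₁ = 68280/1175 = 58.11 MPa, tensile.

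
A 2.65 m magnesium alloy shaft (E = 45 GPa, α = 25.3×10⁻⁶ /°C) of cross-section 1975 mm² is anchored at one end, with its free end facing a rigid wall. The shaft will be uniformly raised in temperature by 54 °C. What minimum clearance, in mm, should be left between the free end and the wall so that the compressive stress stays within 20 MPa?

g ≈ 2.44 mm

With no wall the shaft would lengthen by αΔT L = 25.3×10⁻⁶ × 54 × 2650 = 3.62 mm.
A stress of 20 MPa corresponds to the wall pushing the shaft back by σL/E = 20×2650/(45×10³) = 1.178 mm.
The gap must absorb the remainder: g_min = 3.62 − 1.178 = 2.443 mm.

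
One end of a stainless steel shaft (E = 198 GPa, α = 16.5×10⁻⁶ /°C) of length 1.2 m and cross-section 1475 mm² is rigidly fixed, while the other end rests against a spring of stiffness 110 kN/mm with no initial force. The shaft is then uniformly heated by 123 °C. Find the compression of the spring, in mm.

δ ≈ 1.68 mm

If the spring were absent the shaft would lengthen by αΔT L = 16.5×10⁻⁶ × 123 × 1200 = 2.435 mm.
Let P be the compressive force at the spring. The shaft shortens elastically by PL/(AE) and the spring compresses by P/k; together these equal δ_free.
So P = δ_free / [L/(AE) + 1/k] = 2.435 / [ 1200/(1475×198×10³) + 1/(110×10³) ].
P = 2.435 / 1.32×10⁻⁵ = 184500 N.
Spring compression = P/k = 184500/(110×10³) = 1.677 mm.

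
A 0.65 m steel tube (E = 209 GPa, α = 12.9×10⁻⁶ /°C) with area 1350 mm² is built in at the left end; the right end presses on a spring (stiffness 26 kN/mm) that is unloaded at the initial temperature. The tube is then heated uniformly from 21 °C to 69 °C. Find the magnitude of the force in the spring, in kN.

P ≈ 9.87 kN

If the spring were absent the tube would lengthen by αΔT L = 12.9×10⁻⁶ × 48 × 650 = 0.4025 mm.
With a force P in the spring, the elastic change of the tube is PL/(AE) and that of the spring is P/k; compatibility requires their sum to equal δ_free.
So P = δ_free / [L/(AE) + 1/k] = 0.4025 / [ 650/(1350×209×10³) + 1/(26×10³) ].
P = 0.4025 / 4.077×10⁻⁵ = 9873 N.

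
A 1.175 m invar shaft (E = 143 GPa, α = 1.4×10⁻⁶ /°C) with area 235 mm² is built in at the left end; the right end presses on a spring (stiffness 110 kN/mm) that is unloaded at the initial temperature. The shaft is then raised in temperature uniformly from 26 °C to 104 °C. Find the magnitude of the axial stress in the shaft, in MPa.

σ ≈ 12.4 MPa (compressive)

If the spring were absent the shaft would lengthen by αΔT L = 1.4×10⁻⁶ × 78 × 1175 = 0.1283 mm.
Let P be the compressive force at the spring. The shaft shortens elastically by PL/(AE) and the spring compresses by P/k; together these equal δ_free.
So P = δ_free / [L/(AE) + 1/k] = 0.1283 / [ 1175/(235×143×10³) + 1/(110×10³) ].
P = 0.1283 / 4.406×10⁻⁵ = 2912 N.
σ = P/A = 2912/235 = 12.39 MPa.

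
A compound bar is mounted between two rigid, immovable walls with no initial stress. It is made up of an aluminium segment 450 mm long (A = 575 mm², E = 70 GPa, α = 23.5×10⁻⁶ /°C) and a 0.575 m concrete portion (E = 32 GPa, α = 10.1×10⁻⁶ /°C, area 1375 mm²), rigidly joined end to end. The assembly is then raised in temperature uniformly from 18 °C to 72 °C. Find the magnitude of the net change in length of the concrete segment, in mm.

|ΔL| ≈ 0.163 mm

With the walls removed the bar would change length by δ_free = Σ αᵢΔT Lᵢ = 23.5×10⁻⁶×54×450 + 10.1×10⁻⁶×54×575 = 0.8847 mm.
The rigid supports impose zero overall length change; the single axial force P common to all segments must satisfy P Σ Lᵢ/(AᵢEᵢ) = δ_free.
The series flexibility is Σ Lᵢ/(AᵢEᵢ) = 450/(575×70×10³) + 575/(1375×32×10³) = 2.425×10⁻⁵ mm/N.
So P = 0.8847 / 2.425×10⁻⁵ = 36.48 kN, compressive.
For the concrete segment, free thermal change = 10.1×10⁻⁶×54×575 = 0.3136 mm and elastic change from P = 36480×575/(1375×32×10³) = 0.4768 mm; these oppose, so the net change is 0.163 mm (segment shortens).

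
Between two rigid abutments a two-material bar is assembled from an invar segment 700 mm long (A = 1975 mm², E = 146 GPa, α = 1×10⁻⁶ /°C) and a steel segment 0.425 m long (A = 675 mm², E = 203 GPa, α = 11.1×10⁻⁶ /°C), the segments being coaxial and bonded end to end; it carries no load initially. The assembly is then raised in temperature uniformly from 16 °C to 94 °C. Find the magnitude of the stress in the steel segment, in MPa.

σ ≈ 113 MPa (compressive)

Free thermal expansion of the whole bar: Σ αᵢΔT Lᵢ = 1×10⁻⁶×78×700 + 11.1×10⁻⁶×78×425 = 0.4226 mm.
The walls prevent any net length change, so an axial force P (same in every segment) develops. Compatibility: P · Σ Lᵢ/(AᵢEᵢ) = δ_free.
The series flexibility is Σ Lᵢ/(AᵢEᵢ) = 700/(1975×146×10³) + 425/(675×203×10³) = 5.529×10⁻⁶ mm/N.
P = 0.4226 / 5.529×10⁻⁶ = 76420 N = 76.42 kN, compressive.
σ_{steel} = P / A = 76420 / 675 = 113.2 MPa.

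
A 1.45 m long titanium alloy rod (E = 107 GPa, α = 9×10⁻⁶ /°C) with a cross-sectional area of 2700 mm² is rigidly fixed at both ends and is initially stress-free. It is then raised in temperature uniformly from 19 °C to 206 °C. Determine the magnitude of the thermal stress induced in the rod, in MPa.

The supports are rigid, so the total axial strain is zero. The restrained thermal strain is ε = αΔT = 9×10⁻⁶ × 187 = 1683×10⁻⁶.
Hence σ = E·αΔT = 107×10³ × 1683×10⁻⁶ = 180.1 MPa, compressive.

σ ≈ 180 MPa (compressive)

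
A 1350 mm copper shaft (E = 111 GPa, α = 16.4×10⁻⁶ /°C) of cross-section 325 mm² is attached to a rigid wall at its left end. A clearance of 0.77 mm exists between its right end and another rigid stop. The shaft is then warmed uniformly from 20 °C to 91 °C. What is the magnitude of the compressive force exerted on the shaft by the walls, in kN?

Free thermal elongation = αΔT L = 16.4×10⁻⁶ × 71 × 1350 = 1.572 mm.
This exceeds the 0.77 mm gap, so the wall pushes back. The portion of expansion that must be recovered elastically is δ_free − gap = 1.572 − 0.77 = 0.8019 mm.
Compatibility: PL/(AE) = 0.8019 mm, so σ = P/A = E × (0.8019/1350) = 65.94 MPa.
P = σA = 65.94 × 325 = 21.43 kN.

P ≈ 21.4 kN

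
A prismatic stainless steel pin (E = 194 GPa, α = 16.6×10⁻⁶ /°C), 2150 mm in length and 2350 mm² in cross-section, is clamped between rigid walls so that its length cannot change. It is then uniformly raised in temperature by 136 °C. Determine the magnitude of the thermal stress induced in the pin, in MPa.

The supports are rigid, so the total axial strain is zero. The restrained thermal strain is ε = αΔT = 16.6×10⁻⁶ × 136 = 2257.6×10⁻⁶.
σ = EαΔT = 194×10³ × 16.6×10⁻⁶ × 136 = 438 MPa (compressive; the pin is trying to expand).

σ ≈ 438 MPa (compressive)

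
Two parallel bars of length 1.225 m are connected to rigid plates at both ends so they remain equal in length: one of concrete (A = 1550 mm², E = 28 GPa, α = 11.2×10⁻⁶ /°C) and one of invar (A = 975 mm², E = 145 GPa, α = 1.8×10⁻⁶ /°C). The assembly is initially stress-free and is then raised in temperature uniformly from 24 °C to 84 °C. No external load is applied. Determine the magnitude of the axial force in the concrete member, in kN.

P ≈ 18.7 kN (compressive in the concrete)

The concrete has the larger α, so on heating it would change length more than the invar if both were free. The rigid plates force a common final length, so the concrete is put into compression and the invar into tension, with equal and opposite forces P (no external load).
Setting the final lengths equal and cancelling L: (α₁ − α₂)ΔT = P/(A₁E₁) + P/(A₂E₂).
|α₁ − α₂|·ΔT = 9.4×10⁻⁶ × 60 = 0.000564.
1/(A₁E₁) + 1/(A₂E₂) = 1/(1550×28×10³) + 1/(975×145×10³) = 3.011×10⁻⁸ N⁻¹.
P = 0.000564 / 3.011×10⁻⁸ = 18730 N = 18.73 kN.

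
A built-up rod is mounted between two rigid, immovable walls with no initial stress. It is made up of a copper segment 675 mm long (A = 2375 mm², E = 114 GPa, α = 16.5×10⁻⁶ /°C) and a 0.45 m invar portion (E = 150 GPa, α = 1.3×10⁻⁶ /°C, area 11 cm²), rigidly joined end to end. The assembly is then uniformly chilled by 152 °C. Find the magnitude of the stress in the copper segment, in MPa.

σ ≈ 144 MPa (tensile)

Free thermal contraction of the whole bar: Σ αᵢΔT Lᵢ = 16.5×10⁻⁶×152×675 + 1.3×10⁻⁶×152×450 = 1.782 mm.
The walls prevent any net length change, so an axial force P (same in every segment) develops. Compatibility: P · Σ Lᵢ/(AᵢEᵢ) = δ_free.
The series flexibility is Σ Lᵢ/(AᵢEᵢ) = 675/(2375×114×10³) + 450/(1100×150×10³) = 5.22×10⁻⁶ mm/N.
Hence P = δ_free / Σ(L/AE) = 1.782/5.22×10⁻⁶ = 341.3 kN (tensile).
σ_{copper} = P / A = 341300 / 2375 = 143.7 MPa.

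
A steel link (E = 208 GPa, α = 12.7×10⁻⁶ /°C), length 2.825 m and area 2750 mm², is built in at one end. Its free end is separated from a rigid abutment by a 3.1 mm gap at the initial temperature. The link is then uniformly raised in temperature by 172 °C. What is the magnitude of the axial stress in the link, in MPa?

Free thermal elongation = αΔT L = 12.7×10⁻⁶ × 172 × 2825 = 6.171 mm.
After closing the 3.1 mm clearance, 6.171 − 3.1 = 3.071 mm of expansion remains to be suppressed by the wall.
That suppressed elongation corresponds to σ = E·Δ/L = 208×10³ × 3.071/2825 = 226.1 MPa.

σ ≈ 226 MPa (compressive)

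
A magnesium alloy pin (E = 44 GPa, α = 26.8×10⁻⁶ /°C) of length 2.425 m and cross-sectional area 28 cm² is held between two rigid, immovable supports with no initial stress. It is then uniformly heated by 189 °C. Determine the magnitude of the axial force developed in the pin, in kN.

With zero net strain, σ = E·αΔT = 44 GPa × 26.8×10⁻⁶ × 189 = 222.9 MPa.
P = AEαΔT = 2800 × 44×10³ × 26.8×10⁻⁶ × 189 = 624 kN (compressive).

P ≈ 624 kN (compressive)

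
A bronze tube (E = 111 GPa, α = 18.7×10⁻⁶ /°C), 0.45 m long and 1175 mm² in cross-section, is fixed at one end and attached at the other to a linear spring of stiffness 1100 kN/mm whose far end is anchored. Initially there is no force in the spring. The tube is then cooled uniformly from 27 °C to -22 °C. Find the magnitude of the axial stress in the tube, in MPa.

Free thermal contraction: δ_free = αΔT L = 18.7×10⁻⁶ × 49 × 450 = 0.4123 mm.
With a force P in the spring, the elastic change of the tube is PL/(AE) and that of the spring is P/k; compatibility requires their sum to equal δ_free.
P [ L/(AE) + 1/k ] = δ_free → P [ 450/(1175×111×10³) + 1/(1100×10³) ] = 0.4123.
P = 0.4123 / 4.359×10⁻⁶ = 94590 N.
σ = P/A = 94590/1175 = 80.5 MPa.

σ ≈ 80.5 MPa (tensile)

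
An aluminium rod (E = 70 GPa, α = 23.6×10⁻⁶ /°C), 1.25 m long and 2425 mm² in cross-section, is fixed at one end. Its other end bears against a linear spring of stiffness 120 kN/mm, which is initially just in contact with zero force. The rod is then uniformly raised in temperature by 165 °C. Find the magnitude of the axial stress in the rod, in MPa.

σ ≈ 128 MPa (compressive)

If the spring were absent the rod would lengthen by αΔT L = 23.6×10⁻⁶ × 165 × 1250 = 4.868 mm.
Let P be the compressive force at the spring. The rod shortens elastically by PL/(AE) and the spring compresses by P/k; together these equal δ_free.
P [ L/(AE) + 1/k ] = δ_free → P [ 1250/(2425×70×10³) + 1/(120×10³) ] = 4.868.
P = 4.868 / 1.57×10⁻⁵ = 310100 N.
σ = P/A = 310100/2425 = 127.9 MPa.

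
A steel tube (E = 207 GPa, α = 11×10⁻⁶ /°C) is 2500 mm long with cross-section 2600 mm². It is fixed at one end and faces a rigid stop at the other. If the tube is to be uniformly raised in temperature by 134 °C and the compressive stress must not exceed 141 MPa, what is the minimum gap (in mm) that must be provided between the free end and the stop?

With no wall the tube would lengthen by αΔT L = 11×10⁻⁶ × 134 × 2500 = 3.685 mm.
A stress of 141 MPa corresponds to the wall pushing the tube back by σL/E = 141×2500/(207×10³) = 1.703 mm.
So the gap has to take up the difference, g_min = δ_free − σL/E = 3.685 − 1.703 = 1.982 mm.

g ≈ 1.98 mm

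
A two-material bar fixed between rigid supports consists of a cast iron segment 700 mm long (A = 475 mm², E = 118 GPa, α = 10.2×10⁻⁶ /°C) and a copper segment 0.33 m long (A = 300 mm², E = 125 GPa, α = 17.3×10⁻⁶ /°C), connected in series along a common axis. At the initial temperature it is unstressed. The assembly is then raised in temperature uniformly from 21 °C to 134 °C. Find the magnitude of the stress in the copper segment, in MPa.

Free thermal expansion of the whole bar: Σ αᵢΔT Lᵢ = 10.2×10⁻⁶×113×700 + 17.3×10⁻⁶×113×330 = 1.452 mm.
The walls prevent any net length change, so an axial force P (same in every segment) develops. Compatibility: P · Σ Lᵢ/(AᵢEᵢ) = δ_free.
Σ Lᵢ/(AᵢEᵢ) = 700/(475×118×10³) + 330/(300×125×10³) = 2.129×10⁻⁵ mm/N.
Hence P = δ_free / Σ(L/AE) = 1.452/2.129×10⁻⁵ = 68.2 kN (compressive).
σ_{copper} = P / A = 68200 / 300 = 227.3 MPa.

σ ≈ 227 MPa (compressive)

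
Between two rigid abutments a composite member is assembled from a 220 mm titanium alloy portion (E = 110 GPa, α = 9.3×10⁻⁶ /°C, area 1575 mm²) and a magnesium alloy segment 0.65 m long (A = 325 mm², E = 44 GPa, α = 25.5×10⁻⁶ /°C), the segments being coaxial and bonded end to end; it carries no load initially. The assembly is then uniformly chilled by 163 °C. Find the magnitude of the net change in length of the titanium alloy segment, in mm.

|ΔL| ≈ 0.251 mm

Free thermal contraction of the whole bar: Σ αᵢΔT Lᵢ = 9.3×10⁻⁶×163×220 + 25.5×10⁻⁶×163×650 = 3.035 mm.
The rigid supports impose zero overall length change; the single axial force P common to all segments must satisfy P Σ Lᵢ/(AᵢEᵢ) = δ_free.
Σ Lᵢ/(AᵢEᵢ) = 220/(1575×110×10³) + 650/(325×44×10³) = 4.672×10⁻⁵ mm/N.
So P = 3.035 / 4.672×10⁻⁵ = 64.96 kN, tensile.
For the titanium alloy segment, free thermal change = 9.3×10⁻⁶×163×220 = 0.3335 mm and elastic change from P = 64960×220/(1575×110×10³) = 0.08249 mm; these oppose, so the net change is 0.251 mm (segment shortens).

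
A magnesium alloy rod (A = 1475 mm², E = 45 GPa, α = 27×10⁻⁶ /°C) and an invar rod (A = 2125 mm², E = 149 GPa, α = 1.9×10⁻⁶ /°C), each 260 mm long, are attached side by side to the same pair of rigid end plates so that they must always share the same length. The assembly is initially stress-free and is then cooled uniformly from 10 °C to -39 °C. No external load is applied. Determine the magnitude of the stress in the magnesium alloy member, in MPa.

Both members must finish at the same length. With the larger α, the magnesium alloy tends to over-contract; the plates restrain it, putting the magnesium alloy in tension and the invar in compression. With no external load the two internal forces are equal and opposite, magnitude P.
Equating the net (thermal + elastic) strains gives |α₁ − α₂|·ΔT = P·[1/(A₁E₁) + 1/(A₂E₂)].
|α₁ − α₂|·ΔT = 25.1×10⁻⁶ × 49 = 0.00123.
1/(A₁E₁) + 1/(A₂E₂) = 1/(1475×45×10³) + 1/(2125×149×10³) = 1.822×10⁻⁸ N⁻¹.
P = 0.00123 / 1.822×10⁻⁸ = 67490 N = 67.49 kN.
σ_{magnesium alloy} = P/A₁ = 67490/1475 = 45.75 MPa, tensile.

σ ≈ 45.8 MPa (tensile)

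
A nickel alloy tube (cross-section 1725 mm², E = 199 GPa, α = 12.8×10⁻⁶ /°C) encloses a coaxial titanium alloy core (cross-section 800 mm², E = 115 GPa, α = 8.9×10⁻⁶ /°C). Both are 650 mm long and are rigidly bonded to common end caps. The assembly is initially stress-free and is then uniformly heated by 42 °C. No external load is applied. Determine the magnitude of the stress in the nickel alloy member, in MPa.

The nickel alloy has the larger α, so on heating it would change length more than the titanium alloy if both were free. The rigid plates force a common final length, so the nickel alloy is put into compression and the titanium alloy into tension, with equal and opposite forces P (no external load).
Compatibility of the two members (thermal + elastic change equal): (α₁ − α₂)ΔT = P·[1/(A₁E₁) + 1/(A₂E₂)].
|α₁ − α₂|·ΔT = 3.9×10⁻⁶ × 42 = 0.0001638.
1/(A₁E₁) + 1/(A₂E₂) = 1/(1725×199×10³) + 1/(800×115×10³) = 1.378×10⁻⁸ N⁻¹.
P = 0.0001638 / 1.378×10⁻⁸ = 11880 N = 11.88 kN.
σ_{nickel alloy} = P/A₁ = 11880/1725 = 6.89 MPa, compressive.

σ ≈ 6.89 MPa (compressive)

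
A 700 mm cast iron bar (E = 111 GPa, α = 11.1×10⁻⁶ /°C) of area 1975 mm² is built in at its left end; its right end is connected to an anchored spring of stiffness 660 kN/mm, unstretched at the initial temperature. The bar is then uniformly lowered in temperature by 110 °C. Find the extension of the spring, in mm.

δ ≈ 0.275 mm

The unrestrained thermal change is αΔT L = 11.1×10⁻⁶ × 110 × 700 = 0.8547 mm.
Let P be the tensile force in the spring. The bar extends elastically by PL/(AE) and the spring stretches by P/k; together these equal δ_free.
P [ L/(AE) + 1/k ] = δ_free → P [ 700/(1975×111×10³) + 1/(660×10³) ] = 0.8547.
P = 0.8547 / 4.708×10⁻⁶ = 181500 N.
Spring extension = P/k = 181500/(660×10³) = 0.2751 mm.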